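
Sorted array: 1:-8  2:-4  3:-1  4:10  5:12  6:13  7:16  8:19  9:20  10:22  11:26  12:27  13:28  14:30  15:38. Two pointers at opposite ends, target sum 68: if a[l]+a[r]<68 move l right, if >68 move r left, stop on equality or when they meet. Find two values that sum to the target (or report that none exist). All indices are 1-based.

(30, 38)

[1,15] -8+38=30 <68 → l++
[2,15] -4+38=34 <68 → l++
[3,15] -1+38=37 <68 → l++
[4,15] 10+38=48 <68 → l++
[5,15] 12+38=50 <68 → l++
[6,15] 13+38=51 <68 → l++
[7,15] 16+38=54 <68 → l++
[8,15] 19+38=57 <68 → l++
[9,15] 20+38=58 <68 → l++
[10,15] 22+38=60 <68 → l++
[11,15] 26+38=64 <68 → l++
[12,15] 27+38=65 <68 → l++
[13,15] 28+38=66 <68 → l++
[14,15] 30+38=68 → found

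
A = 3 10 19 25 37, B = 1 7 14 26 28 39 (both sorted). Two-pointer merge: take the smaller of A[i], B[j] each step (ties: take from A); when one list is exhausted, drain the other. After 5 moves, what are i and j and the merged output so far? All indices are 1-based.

[i=1,j=1] A[i]=3>B[j]=1 take 1 → j++
[i=1,j=2] A[i]=3<=B[j]=7 take 3 → i++
[i=2,j=2] A[i]=10>B[j]=7 take 7 → j++
[i=2,j=3] A[i]=10<=B[j]=14 take 10 → i++
[i=3,j=3] A[i]=19>B[j]=14 take 14 → j++

i=3, j=4, merged so far=[1, 3, 7, 10, 14]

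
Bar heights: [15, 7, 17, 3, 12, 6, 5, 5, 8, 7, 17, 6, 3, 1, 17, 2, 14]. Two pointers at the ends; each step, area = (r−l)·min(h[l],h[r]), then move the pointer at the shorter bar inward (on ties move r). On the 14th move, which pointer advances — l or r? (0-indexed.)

r

l=0 r=16: min(15,14)*16=224 best=224 *, r--
l=0 r=15: min(15,2)*15=30 best=224, r--
l=0 r=14: min(15,17)*14=210 best=224, l++
l=1 r=14: min(7,17)*13=91 best=224, l++
l=2 r=14: min(17,17)*12=204 best=224, r--
l=2 r=13: min(17,1)*11=11 best=224, r--
l=2 r=12: min(17,3)*10=30 best=224, r--
l=2 r=11: min(17,6)*9=54 best=224, r--
l=2 r=10: min(17,17)*8=136 best=224, r--
l=2 r=9: min(17,7)*7=49 best=224, r--
l=2 r=8: min(17,8)*6=48 best=224, r--
l=2 r=7: min(17,5)*5=25 best=224, r--
l=2 r=6: min(17,5)*4=20 best=224, r--
l=2 r=5: min(17,6)*3=18 best=224, r--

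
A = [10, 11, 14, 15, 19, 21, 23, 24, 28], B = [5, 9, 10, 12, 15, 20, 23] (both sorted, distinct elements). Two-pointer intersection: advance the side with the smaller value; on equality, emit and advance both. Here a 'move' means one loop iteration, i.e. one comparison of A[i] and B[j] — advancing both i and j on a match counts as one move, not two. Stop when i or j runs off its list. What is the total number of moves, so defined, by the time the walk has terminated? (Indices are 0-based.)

11 moves

i=0 j=0: 10>5, j++
i=0 j=1: 10>9, j++
i=0 j=2: 10==10 emit, i++,j++
i=1 j=3: 11<12, i++
i=2 j=3: 14>12, j++
i=2 j=4: 14<15, i++
i=3 j=4: 15==15 emit, i++,j++
i=4 j=5: 19<20, i++
i=5 j=5: 21>20, j++
i=5 j=6: 21<23, i++
i=6 j=6: 23==23 emit, i++,j++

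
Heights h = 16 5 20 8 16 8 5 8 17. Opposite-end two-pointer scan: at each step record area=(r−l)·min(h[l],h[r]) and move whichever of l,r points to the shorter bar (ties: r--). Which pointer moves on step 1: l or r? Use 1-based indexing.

l

[1,9] min(16,17)*8=128 best=128 * → l++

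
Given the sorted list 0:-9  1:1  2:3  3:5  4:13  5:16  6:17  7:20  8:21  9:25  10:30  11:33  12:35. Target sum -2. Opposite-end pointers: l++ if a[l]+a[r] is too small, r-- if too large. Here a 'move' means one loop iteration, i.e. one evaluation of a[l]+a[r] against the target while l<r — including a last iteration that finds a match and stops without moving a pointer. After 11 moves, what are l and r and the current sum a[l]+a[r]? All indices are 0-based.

l=1, r=2, sum=4

l=0 r=12: -9+35=26 >-2, r--
l=0 r=11: -9+33=24 >-2, r--
l=0 r=10: -9+30=21 >-2, r--
l=0 r=9: -9+25=16 >-2, r--
l=0 r=8: -9+21=12 >-2, r--
l=0 r=7: -9+20=11 >-2, r--
l=0 r=6: -9+17=8 >-2, r--
l=0 r=5: -9+16=7 >-2, r--
l=0 r=4: -9+13=4 >-2, r--
l=0 r=3: -9+5=-4 <-2, l++
l=1 r=3: 1+5=6 >-2, r--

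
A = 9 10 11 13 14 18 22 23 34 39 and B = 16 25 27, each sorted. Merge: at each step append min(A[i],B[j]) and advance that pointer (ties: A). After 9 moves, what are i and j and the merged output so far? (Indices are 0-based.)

i=8, j=1, merged so far=[9, 10, 11, 13, 14, 16, 18, 22, 23]

[i=0,j=0] A[i]=9<=B[j]=16 take 9 → i++
[i=1,j=0] A[i]=10<=B[j]=16 take 10 → i++
[i=2,j=0] A[i]=11<=B[j]=16 take 11 → i++
[i=3,j=0] A[i]=13<=B[j]=16 take 13 → i++
[i=4,j=0] A[i]=14<=B[j]=16 take 14 → i++
[i=5,j=0] A[i]=18>B[j]=16 take 16 → j++
[i=5,j=1] A[i]=18<=B[j]=25 take 18 → i++
[i=6,j=1] A[i]=22<=B[j]=25 take 22 → i++
[i=7,j=1] A[i]=23<=B[j]=25 take 23 → i++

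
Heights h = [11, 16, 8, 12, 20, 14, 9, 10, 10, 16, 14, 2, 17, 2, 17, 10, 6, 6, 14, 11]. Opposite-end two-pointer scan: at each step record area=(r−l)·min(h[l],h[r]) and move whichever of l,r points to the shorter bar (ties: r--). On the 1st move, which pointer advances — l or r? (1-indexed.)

l=1 r=20: min(11,11)*19=209 best=209 *, r--

r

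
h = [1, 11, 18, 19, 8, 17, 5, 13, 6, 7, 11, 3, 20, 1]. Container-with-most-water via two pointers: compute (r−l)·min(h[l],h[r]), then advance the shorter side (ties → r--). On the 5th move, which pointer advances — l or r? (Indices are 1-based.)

l

[1,14] min(1,1)*13=13 best=13 * → r--
[1,13] min(1,20)*12=12 best=13 → l++
[2,13] min(11,20)*11=121 best=121 * → l++
[3,13] min(18,20)*10=180 best=180 * → l++
[4,13] min(19,20)*9=171 best=180 → l++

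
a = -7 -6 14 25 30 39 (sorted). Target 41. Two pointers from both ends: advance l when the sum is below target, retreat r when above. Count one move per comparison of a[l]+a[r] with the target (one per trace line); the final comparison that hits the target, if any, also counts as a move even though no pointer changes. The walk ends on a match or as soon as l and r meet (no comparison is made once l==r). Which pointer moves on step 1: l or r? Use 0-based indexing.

l

[0,5] -7+39=32 <41 → l++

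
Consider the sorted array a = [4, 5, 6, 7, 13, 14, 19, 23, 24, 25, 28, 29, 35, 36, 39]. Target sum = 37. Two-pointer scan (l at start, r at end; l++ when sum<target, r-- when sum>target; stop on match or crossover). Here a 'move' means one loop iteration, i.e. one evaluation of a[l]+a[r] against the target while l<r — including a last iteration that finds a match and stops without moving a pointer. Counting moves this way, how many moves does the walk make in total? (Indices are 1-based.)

11 moves

[1,15] 4+39=43 >37 → r--
[1,14] 4+36=40 >37 → r--
[1,13] 4+35=39 >37 → r--
[1,12] 4+29=33 <37 → l++
[2,12] 5+29=34 <37 → l++
[3,12] 6+29=35 <37 → l++
[4,12] 7+29=36 <37 → l++
[5,12] 13+29=42 >37 → r--
[5,11] 13+28=41 >37 → r--
[5,10] 13+25=38 >37 → r--
[5,9] 13+24=37 → found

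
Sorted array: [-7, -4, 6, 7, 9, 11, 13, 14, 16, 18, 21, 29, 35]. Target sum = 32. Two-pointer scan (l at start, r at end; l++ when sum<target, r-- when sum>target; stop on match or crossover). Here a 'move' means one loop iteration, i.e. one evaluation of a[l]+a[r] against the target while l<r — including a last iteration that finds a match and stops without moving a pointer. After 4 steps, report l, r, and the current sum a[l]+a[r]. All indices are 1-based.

l=1 r=13: -7+35=28 <32, l++
l=2 r=13: -4+35=31 <32, l++
l=3 r=13: 6+35=41 >32, r--
l=3 r=12: 6+29=35 >32, r--

l=3, r=11, sum=27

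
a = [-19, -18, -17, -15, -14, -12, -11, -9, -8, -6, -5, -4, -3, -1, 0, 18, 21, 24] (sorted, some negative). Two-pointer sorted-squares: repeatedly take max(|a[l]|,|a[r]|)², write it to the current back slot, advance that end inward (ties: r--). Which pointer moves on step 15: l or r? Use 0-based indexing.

l=0 r=17: |-19|<=|24| out[17]=576, r--
l=0 r=16: |-19|<=|21| out[16]=441, r--
l=0 r=15: |-19|>|18| out[15]=361, l++
l=1 r=15: |-18|<=|18| out[14]=324, r--
l=1 r=14: |-18|>|0| out[13]=324, l++
l=2 r=14: |-17|>|0| out[12]=289, l++
l=3 r=14: |-15|>|0| out[11]=225, l++
l=4 r=14: |-14|>|0| out[10]=196, l++
l=5 r=14: |-12|>|0| out[9]=144, l++
l=6 r=14: |-11|>|0| out[8]=121, l++
l=7 r=14: |-9|>|0| out[7]=81, l++
l=8 r=14: |-8|>|0| out[6]=64, l++
l=9 r=14: |-6|>|0| out[5]=36, l++
l=10 r=14: |-5|>|0| out[4]=25, l++
l=11 r=14: |-4|>|0| out[3]=16, l++

l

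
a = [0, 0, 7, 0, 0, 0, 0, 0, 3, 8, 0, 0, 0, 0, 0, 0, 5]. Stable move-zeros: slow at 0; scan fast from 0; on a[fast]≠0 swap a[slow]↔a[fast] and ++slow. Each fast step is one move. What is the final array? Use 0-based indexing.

slow=0 fast=0: a[fast]=0, fast++
slow=0 fast=1: a[fast]=0, fast++
slow=0 fast=2: a[fast]=7≠0 swap→a[0]=7, slow++,fast++
slow=1 fast=3: a[fast]=0, fast++
slow=1 fast=4: a[fast]=0, fast++
slow=1 fast=5: a[fast]=0, fast++
slow=1 fast=6: a[fast]=0, fast++
slow=1 fast=7: a[fast]=0, fast++
slow=1 fast=8: a[fast]=3≠0 swap→a[1]=3, slow++,fast++
slow=2 fast=9: a[fast]=8≠0 swap→a[2]=8, slow++,fast++
slow=3 fast=10: a[fast]=0, fast++
slow=3 fast=11: a[fast]=0, fast++
slow=3 fast=12: a[fast]=0, fast++
slow=3 fast=13: a[fast]=0, fast++
slow=3 fast=14: a[fast]=0, fast++
slow=3 fast=15: a[fast]=0, fast++
slow=3 fast=16: a[fast]=5≠0 swap→a[3]=5, slow++,fast++

[7, 3, 8, 5, 0, 0, 0, 0, 0, 0, 0, 0, 0, 0, 0, 0, 0]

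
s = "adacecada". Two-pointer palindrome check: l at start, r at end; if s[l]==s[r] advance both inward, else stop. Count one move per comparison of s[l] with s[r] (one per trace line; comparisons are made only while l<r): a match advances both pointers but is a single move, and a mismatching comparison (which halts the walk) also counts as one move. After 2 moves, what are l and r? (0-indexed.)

l=2, r=6

l=0 r=8: 'a'=='a', l++,r--
l=1 r=7: 'd'=='d', l++,r--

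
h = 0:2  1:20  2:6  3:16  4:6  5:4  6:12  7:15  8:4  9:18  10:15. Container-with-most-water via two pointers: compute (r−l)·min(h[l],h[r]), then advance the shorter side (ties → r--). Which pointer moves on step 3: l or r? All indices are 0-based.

[0,10] min(2,15)*10=20 best=20 * → l++
[1,10] min(20,15)*9=135 best=135 * → r--
[1,9] min(20,18)*8=144 best=144 * → r--

r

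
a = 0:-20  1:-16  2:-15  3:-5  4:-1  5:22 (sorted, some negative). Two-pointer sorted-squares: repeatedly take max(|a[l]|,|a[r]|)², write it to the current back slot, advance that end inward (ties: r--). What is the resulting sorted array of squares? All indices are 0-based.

[1, 25, 225, 256, 400, 484]

l=0 r=5: |-20|<=|22| out[5]=484, r--
l=0 r=4: |-20|>|-1| out[4]=400, l++
l=1 r=4: |-16|>|-1| out[3]=256, l++
l=2 r=4: |-15|>|-1| out[2]=225, l++
l=3 r=4: |-5|>|-1| out[1]=25, l++
l=4 r=4: |-1|<=|-1| out[0]=1, r--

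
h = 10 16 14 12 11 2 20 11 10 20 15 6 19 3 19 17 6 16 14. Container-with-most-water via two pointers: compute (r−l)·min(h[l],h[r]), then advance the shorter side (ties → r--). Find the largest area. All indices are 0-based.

l=0 r=18: min(10,14)*18=180 best=180 *, l++
l=1 r=18: min(16,14)*17=238 best=238 *, r--
l=1 r=17: min(16,16)*16=256 best=256 *, r--
l=1 r=16: min(16,6)*15=90 best=256, r--
l=1 r=15: min(16,17)*14=224 best=256, l++
l=2 r=15: min(14,17)*13=182 best=256, l++
l=3 r=15: min(12,17)*12=144 best=256, l++
l=4 r=15: min(11,17)*11=121 best=256, l++
l=5 r=15: min(2,17)*10=20 best=256, l++
l=6 r=15: min(20,17)*9=153 best=256, r--
l=6 r=14: min(20,19)*8=152 best=256, r--
l=6 r=13: min(20,3)*7=21 best=256, r--
l=6 r=12: min(20,19)*6=114 best=256, r--
l=6 r=11: min(20,6)*5=30 best=256, r--
l=6 r=10: min(20,15)*4=60 best=256, r--
l=6 r=9: min(20,20)*3=60 best=256, r--
l=6 r=8: min(20,10)*2=20 best=256, r--
l=6 r=7: min(20,11)*1=11 best=256, r--

max area = 256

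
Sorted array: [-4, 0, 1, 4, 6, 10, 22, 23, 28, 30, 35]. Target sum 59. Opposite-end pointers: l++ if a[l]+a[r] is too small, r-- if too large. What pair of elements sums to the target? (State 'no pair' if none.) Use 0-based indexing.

no pair

l=0 r=10: -4+35=31 <59, l++
l=1 r=10: 0+35=35 <59, l++
l=2 r=10: 1+35=36 <59, l++
l=3 r=10: 4+35=39 <59, l++
l=4 r=10: 6+35=41 <59, l++
l=5 r=10: 10+35=45 <59, l++
l=6 r=10: 22+35=57 <59, l++
l=7 r=10: 23+35=58 <59, l++
l=8 r=10: 28+35=63 >59, r--
l=8 r=9: 28+30=58 <59, l++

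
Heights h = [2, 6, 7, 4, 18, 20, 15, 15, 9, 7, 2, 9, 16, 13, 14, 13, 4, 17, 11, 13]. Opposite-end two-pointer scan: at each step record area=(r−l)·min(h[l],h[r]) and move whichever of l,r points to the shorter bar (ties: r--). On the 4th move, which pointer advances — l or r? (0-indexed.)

[0,19] min(2,13)*19=38 best=38 * → l++
[1,19] min(6,13)*18=108 best=108 * → l++
[2,19] min(7,13)*17=119 best=119 * → l++
[3,19] min(4,13)*16=64 best=119 → l++

l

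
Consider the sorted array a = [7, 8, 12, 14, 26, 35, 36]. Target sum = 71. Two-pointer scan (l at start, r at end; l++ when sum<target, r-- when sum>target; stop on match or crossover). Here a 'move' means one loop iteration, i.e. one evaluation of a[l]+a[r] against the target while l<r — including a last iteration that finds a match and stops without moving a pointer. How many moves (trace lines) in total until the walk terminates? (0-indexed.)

6 moves

[0,6] 7+36=43 <71 → l++
[1,6] 8+36=44 <71 → l++
[2,6] 12+36=48 <71 → l++
[3,6] 14+36=50 <71 → l++
[4,6] 26+36=62 <71 → l++
[5,6] 35+36=71 → found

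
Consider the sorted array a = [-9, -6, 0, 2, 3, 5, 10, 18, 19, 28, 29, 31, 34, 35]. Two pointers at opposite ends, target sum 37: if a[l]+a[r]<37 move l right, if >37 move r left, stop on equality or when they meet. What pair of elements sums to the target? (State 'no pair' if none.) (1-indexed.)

(2, 35)

l=1 r=14: -9+35=26 <37, l++
l=2 r=14: -6+35=29 <37, l++
l=3 r=14: 0+35=35 <37, l++
l=4 r=14: 2+35=37, found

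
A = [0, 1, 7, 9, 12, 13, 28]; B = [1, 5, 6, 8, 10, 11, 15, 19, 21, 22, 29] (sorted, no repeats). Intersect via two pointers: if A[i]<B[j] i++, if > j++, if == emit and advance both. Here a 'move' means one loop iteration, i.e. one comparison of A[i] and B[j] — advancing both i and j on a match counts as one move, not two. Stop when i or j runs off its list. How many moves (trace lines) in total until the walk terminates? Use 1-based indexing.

i=1 j=1: 0<1, i++
i=2 j=1: 1==1 emit, i++,j++
i=3 j=2: 7>5, j++
i=3 j=3: 7>6, j++
i=3 j=4: 7<8, i++
i=4 j=4: 9>8, j++
i=4 j=5: 9<10, i++
i=5 j=5: 12>10, j++
i=5 j=6: 12>11, j++
i=5 j=7: 12<15, i++
i=6 j=7: 13<15, i++
i=7 j=7: 28>15, j++
i=7 j=8: 28>19, j++
i=7 j=9: 28>21, j++
i=7 j=10: 28>22, j++
i=7 j=11: 28<29, i++

16 moves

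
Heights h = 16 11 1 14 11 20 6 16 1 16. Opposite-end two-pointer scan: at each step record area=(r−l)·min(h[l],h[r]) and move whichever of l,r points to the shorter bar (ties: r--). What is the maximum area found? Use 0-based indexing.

max area = 144

l=0 r=9: min(16,16)*9=144 best=144 *, r--
l=0 r=8: min(16,1)*8=8 best=144, r--
l=0 r=7: min(16,16)*7=112 best=144, r--
l=0 r=6: min(16,6)*6=36 best=144, r--
l=0 r=5: min(16,20)*5=80 best=144, l++
l=1 r=5: min(11,20)*4=44 best=144, l++
l=2 r=5: min(1,20)*3=3 best=144, l++
l=3 r=5: min(14,20)*2=28 best=144, l++
l=4 r=5: min(11,20)*1=11 best=144, l++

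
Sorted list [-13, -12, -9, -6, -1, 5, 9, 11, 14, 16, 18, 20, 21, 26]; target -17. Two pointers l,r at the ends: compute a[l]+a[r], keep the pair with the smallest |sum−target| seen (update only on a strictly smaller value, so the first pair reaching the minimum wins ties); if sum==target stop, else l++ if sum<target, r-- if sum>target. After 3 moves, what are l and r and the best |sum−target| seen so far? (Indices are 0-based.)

l=0 r=13: -13+26=13 d=30 *, r--
l=0 r=12: -13+21=8 d=25 *, r--
l=0 r=11: -13+20=7 d=24 *, r--

l=0, r=10, best |Δ|=24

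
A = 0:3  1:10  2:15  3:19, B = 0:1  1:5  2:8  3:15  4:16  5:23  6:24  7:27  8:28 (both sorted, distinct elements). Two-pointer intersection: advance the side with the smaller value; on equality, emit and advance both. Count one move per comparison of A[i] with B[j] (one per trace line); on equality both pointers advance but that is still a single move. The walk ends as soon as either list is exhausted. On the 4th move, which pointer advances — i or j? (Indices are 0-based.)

j

[i=0,j=0] 3>1 → j++
[i=0,j=1] 3<5 → i++
[i=1,j=1] 10>5 → j++
[i=1,j=2] 10>8 → j++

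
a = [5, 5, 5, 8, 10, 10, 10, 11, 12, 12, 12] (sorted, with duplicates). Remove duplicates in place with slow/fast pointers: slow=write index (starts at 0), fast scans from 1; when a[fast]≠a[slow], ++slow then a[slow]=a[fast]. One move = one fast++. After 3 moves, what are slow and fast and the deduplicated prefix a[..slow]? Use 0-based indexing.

slow=1, fast=4, prefix=[5, 8]

slow=0 fast=1: a[fast]=5=a[slow] dup, fast++
slow=0 fast=2: a[fast]=5=a[slow] dup, fast++
slow=0 fast=3: a[fast]=8≠a[slow]=5 write a[1]=8, slow++,fast++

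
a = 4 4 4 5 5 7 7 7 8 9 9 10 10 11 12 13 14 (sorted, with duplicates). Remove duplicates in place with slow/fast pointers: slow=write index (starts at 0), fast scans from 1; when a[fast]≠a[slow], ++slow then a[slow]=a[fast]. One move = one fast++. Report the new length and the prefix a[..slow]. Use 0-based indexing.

(s=0,f=1) a[fast]=4=a[slow] dup → fast++
(s=0,f=2) a[fast]=4=a[slow] dup → fast++
(s=0,f=3) a[fast]=5≠a[slow]=4 write a[1]=5 → slow++,fast++
(s=1,f=4) a[fast]=5=a[slow] dup → fast++
(s=1,f=5) a[fast]=7≠a[slow]=5 write a[2]=7 → slow++,fast++
(s=2,f=6) a[fast]=7=a[slow] dup → fast++
(s=2,f=7) a[fast]=7=a[slow] dup → fast++
(s=2,f=8) a[fast]=8≠a[slow]=7 write a[3]=8 → slow++,fast++
(s=3,f=9) a[fast]=9≠a[slow]=8 write a[4]=9 → slow++,fast++
(s=4,f=10) a[fast]=9=a[slow] dup → fast++
(s=4,f=11) a[fast]=10≠a[slow]=9 write a[5]=10 → slow++,fast++
(s=5,f=12) a[fast]=10=a[slow] dup → fast++
(s=5,f=13) a[fast]=11≠a[slow]=10 write a[6]=11 → slow++,fast++
(s=6,f=14) a[fast]=12≠a[slow]=11 write a[7]=12 → slow++,fast++
(s=7,f=15) a[fast]=13≠a[slow]=12 write a[8]=13 → slow++,fast++
(s=8,f=16) a[fast]=14≠a[slow]=13 write a[9]=14 → slow++,fast++

length 10; prefix = [4, 5, 7, 8, 9, 10, 11, 12, 13, 14]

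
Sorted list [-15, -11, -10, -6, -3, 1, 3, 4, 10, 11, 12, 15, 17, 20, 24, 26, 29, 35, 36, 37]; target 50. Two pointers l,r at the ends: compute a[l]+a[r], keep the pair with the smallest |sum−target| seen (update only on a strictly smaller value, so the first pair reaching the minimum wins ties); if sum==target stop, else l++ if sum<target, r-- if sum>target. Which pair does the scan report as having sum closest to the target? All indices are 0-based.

[0,19] -15+37=22 d=28 * → l++
[1,19] -11+37=26 d=24 * → l++
[2,19] -10+37=27 d=23 * → l++
[3,19] -6+37=31 d=19 * → l++
[4,19] -3+37=34 d=16 * → l++
[5,19] 1+37=38 d=12 * → l++
[6,19] 3+37=40 d=10 * → l++
[7,19] 4+37=41 d=9 * → l++
[8,19] 10+37=47 d=3 * → l++
[9,19] 11+37=48 d=2 * → l++
[10,19] 12+37=49 d=1 * → l++
[11,19] 15+37=52 d=2 → r--
[11,18] 15+36=51 d=1 → r--
[11,17] 15+35=50 d=0 * → stop

pair (15, 35) with sum 50 (|Δ|=0)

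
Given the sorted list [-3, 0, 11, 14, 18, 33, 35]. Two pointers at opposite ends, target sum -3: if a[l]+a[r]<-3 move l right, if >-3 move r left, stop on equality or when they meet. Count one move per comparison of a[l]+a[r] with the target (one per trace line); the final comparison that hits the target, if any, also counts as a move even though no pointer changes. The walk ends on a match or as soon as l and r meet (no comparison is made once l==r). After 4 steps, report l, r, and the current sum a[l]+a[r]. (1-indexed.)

l=1 r=7: -3+35=32 >-3, r--
l=1 r=6: -3+33=30 >-3, r--
l=1 r=5: -3+18=15 >-3, r--
l=1 r=4: -3+14=11 >-3, r--

l=1, r=3, sum=8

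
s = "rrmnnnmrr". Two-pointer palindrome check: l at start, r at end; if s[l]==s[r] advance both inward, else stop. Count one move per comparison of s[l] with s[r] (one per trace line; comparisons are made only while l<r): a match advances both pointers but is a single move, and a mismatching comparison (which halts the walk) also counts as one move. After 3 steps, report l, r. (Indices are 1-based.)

[1,9] 'r'=='r' → l++,r--
[2,8] 'r'=='r' → l++,r--
[3,7] 'm'=='m' → l++,r--

l=4, r=6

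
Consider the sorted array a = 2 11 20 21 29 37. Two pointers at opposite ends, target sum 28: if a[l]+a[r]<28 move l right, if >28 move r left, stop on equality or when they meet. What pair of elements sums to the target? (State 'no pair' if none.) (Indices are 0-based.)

no pair

[0,5] 2+37=39 >28 → r--
[0,4] 2+29=31 >28 → r--
[0,3] 2+21=23 <28 → l++
[1,3] 11+21=32 >28 → r--
[1,2] 11+20=31 >28 → r--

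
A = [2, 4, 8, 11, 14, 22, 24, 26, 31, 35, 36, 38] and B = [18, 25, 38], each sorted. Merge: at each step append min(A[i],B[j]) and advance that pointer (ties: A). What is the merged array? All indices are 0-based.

i=0 j=0: A[i]=2<=B[j]=18 take 2, i++
i=1 j=0: A[i]=4<=B[j]=18 take 4, i++
i=2 j=0: A[i]=8<=B[j]=18 take 8, i++
i=3 j=0: A[i]=11<=B[j]=18 take 11, i++
i=4 j=0: A[i]=14<=B[j]=18 take 14, i++
i=5 j=0: A[i]=22>B[j]=18 take 18, j++
i=5 j=1: A[i]=22<=B[j]=25 take 22, i++
i=6 j=1: A[i]=24<=B[j]=25 take 24, i++
i=7 j=1: A[i]=26>B[j]=25 take 25, j++
i=7 j=2: A[i]=26<=B[j]=38 take 26, i++
i=8 j=2: A[i]=31<=B[j]=38 take 31, i++
i=9 j=2: A[i]=35<=B[j]=38 take 35, i++
i=10 j=2: A[i]=36<=B[j]=38 take 36, i++
i=11 j=2: A[i]=38<=B[j]=38 take 38, i++
i=12 j=2: A done, take B[j]=38, j++

[2, 4, 8, 11, 14, 18, 22, 24, 25, 26, 31, 35, 36, 38, 38]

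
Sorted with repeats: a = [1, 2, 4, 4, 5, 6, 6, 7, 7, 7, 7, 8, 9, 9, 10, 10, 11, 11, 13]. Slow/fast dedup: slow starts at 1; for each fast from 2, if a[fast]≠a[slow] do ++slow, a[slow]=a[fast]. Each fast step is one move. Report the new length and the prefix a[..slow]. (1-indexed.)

slow=1 fast=2: a[fast]=2≠a[slow]=1 write a[2]=2, slow++,fast++
slow=2 fast=3: a[fast]=4≠a[slow]=2 write a[3]=4, slow++,fast++
slow=3 fast=4: a[fast]=4=a[slow] dup, fast++
slow=3 fast=5: a[fast]=5≠a[slow]=4 write a[4]=5, slow++,fast++
slow=4 fast=6: a[fast]=6≠a[slow]=5 write a[5]=6, slow++,fast++
slow=5 fast=7: a[fast]=6=a[slow] dup, fast++
slow=5 fast=8: a[fast]=7≠a[slow]=6 write a[6]=7, slow++,fast++
slow=6 fast=9: a[fast]=7=a[slow] dup, fast++
slow=6 fast=10: a[fast]=7=a[slow] dup, fast++
slow=6 fast=11: a[fast]=7=a[slow] dup, fast++
slow=6 fast=12: a[fast]=8≠a[slow]=7 write a[7]=8, slow++,fast++
slow=7 fast=13: a[fast]=9≠a[slow]=8 write a[8]=9, slow++,fast++
slow=8 fast=14: a[fast]=9=a[slow] dup, fast++
slow=8 fast=15: a[fast]=10≠a[slow]=9 write a[9]=10, slow++,fast++
slow=9 fast=16: a[fast]=10=a[slow] dup, fast++
slow=9 fast=17: a[fast]=11≠a[slow]=10 write a[10]=11, slow++,fast++
slow=10 fast=18: a[fast]=11=a[slow] dup, fast++
slow=10 fast=19: a[fast]=13≠a[slow]=11 write a[11]=13, slow++,fast++

length 11; prefix = [1, 2, 4, 5, 6, 7, 8, 9, 10, 11, 13]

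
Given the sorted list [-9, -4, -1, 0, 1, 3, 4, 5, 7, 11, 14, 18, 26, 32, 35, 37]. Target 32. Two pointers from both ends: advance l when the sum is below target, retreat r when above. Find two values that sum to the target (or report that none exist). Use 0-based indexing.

(0, 32)

[0,15] -9+37=28 <32 → l++
[1,15] -4+37=33 >32 → r--
[1,14] -4+35=31 <32 → l++
[2,14] -1+35=34 >32 → r--
[2,13] -1+32=31 <32 → l++
[3,13] 0+32=32 → found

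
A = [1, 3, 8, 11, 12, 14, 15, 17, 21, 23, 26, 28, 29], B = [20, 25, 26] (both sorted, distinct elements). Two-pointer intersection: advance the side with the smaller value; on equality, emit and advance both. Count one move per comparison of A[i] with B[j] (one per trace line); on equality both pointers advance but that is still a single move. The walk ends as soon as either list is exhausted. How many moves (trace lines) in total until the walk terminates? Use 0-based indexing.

13 moves

i=0 j=0: 1<20, i++
i=1 j=0: 3<20, i++
i=2 j=0: 8<20, i++
i=3 j=0: 11<20, i++
i=4 j=0: 12<20, i++
i=5 j=0: 14<20, i++
i=6 j=0: 15<20, i++
i=7 j=0: 17<20, i++
i=8 j=0: 21>20, j++
i=8 j=1: 21<25, i++
i=9 j=1: 23<25, i++
i=10 j=1: 26>25, j++
i=10 j=2: 26==26 emit, i++,j++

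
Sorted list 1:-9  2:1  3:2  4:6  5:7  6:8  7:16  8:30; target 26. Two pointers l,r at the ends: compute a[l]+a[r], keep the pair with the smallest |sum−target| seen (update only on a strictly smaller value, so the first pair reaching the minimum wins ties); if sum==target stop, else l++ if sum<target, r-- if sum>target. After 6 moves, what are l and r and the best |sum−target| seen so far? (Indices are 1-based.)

l=6, r=7, best |Δ|=3

l=1 r=8: -9+30=21 d=5 *, l++
l=2 r=8: 1+30=31 d=5, r--
l=2 r=7: 1+16=17 d=9, l++
l=3 r=7: 2+16=18 d=8, l++
l=4 r=7: 6+16=22 d=4 *, l++
l=5 r=7: 7+16=23 d=3 *, l++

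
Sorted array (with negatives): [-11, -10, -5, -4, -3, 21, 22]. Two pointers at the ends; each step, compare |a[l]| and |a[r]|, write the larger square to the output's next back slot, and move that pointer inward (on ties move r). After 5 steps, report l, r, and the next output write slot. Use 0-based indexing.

[0,6] |-11|<=|22| out[6]=484 → r--
[0,5] |-11|<=|21| out[5]=441 → r--
[0,4] |-11|>|-3| out[4]=121 → l++
[1,4] |-10|>|-3| out[3]=100 → l++
[2,4] |-5|>|-3| out[2]=25 → l++

l=3, r=4, next write slot=1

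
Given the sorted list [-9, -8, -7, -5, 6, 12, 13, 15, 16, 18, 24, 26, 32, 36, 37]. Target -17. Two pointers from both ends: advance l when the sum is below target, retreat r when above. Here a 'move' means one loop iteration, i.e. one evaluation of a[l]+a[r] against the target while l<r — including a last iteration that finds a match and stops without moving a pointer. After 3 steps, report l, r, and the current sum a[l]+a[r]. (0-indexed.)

l=0 r=14: -9+37=28 >-17, r--
l=0 r=13: -9+36=27 >-17, r--
l=0 r=12: -9+32=23 >-17, r--

l=0, r=11, sum=17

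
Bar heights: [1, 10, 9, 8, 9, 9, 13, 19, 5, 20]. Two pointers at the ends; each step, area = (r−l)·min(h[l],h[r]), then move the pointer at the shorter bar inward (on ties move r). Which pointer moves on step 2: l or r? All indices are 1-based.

l=1 r=10: min(1,20)*9=9 best=9 *, l++
l=2 r=10: min(10,20)*8=80 best=80 *, l++

l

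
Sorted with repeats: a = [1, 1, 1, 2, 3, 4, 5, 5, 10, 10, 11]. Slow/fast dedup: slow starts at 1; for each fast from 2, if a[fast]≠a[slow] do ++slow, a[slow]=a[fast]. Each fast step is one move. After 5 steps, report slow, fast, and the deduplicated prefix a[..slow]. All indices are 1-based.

slow=4, fast=7, prefix=[1, 2, 3, 4]

(s=1,f=2) a[fast]=1=a[slow] dup → fast++
(s=1,f=3) a[fast]=1=a[slow] dup → fast++
(s=1,f=4) a[fast]=2≠a[slow]=1 write a[2]=2 → slow++,fast++
(s=2,f=5) a[fast]=3≠a[slow]=2 write a[3]=3 → slow++,fast++
(s=3,f=6) a[fast]=4≠a[slow]=3 write a[4]=4 → slow++,fast++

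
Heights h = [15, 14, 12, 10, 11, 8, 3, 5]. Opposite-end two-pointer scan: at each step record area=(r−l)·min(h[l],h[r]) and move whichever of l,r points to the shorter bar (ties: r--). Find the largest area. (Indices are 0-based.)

[0,7] min(15,5)*7=35 best=35 * → r--
[0,6] min(15,3)*6=18 best=35 → r--
[0,5] min(15,8)*5=40 best=40 * → r--
[0,4] min(15,11)*4=44 best=44 * → r--
[0,3] min(15,10)*3=30 best=44 → r--
[0,2] min(15,12)*2=24 best=44 → r--
[0,1] min(15,14)*1=14 best=44 → r--

max area = 44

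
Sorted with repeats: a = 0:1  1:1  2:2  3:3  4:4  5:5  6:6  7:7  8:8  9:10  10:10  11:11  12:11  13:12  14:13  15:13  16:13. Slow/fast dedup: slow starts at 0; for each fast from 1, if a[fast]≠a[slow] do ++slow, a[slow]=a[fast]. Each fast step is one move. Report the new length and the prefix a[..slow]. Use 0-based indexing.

length 12; prefix = [1, 2, 3, 4, 5, 6, 7, 8, 10, 11, 12, 13]

slow=0 fast=1: a[fast]=1=a[slow] dup, fast++
slow=0 fast=2: a[fast]=2≠a[slow]=1 write a[1]=2, slow++,fast++
slow=1 fast=3: a[fast]=3≠a[slow]=2 write a[2]=3, slow++,fast++
slow=2 fast=4: a[fast]=4≠a[slow]=3 write a[3]=4, slow++,fast++
slow=3 fast=5: a[fast]=5≠a[slow]=4 write a[4]=5, slow++,fast++
slow=4 fast=6: a[fast]=6≠a[slow]=5 write a[5]=6, slow++,fast++
slow=5 fast=7: a[fast]=7≠a[slow]=6 write a[6]=7, slow++,fast++
slow=6 fast=8: a[fast]=8≠a[slow]=7 write a[7]=8, slow++,fast++
slow=7 fast=9: a[fast]=10≠a[slow]=8 write a[8]=10, slow++,fast++
slow=8 fast=10: a[fast]=10=a[slow] dup, fast++
slow=8 fast=11: a[fast]=11≠a[slow]=10 write a[9]=11, slow++,fast++
slow=9 fast=12: a[fast]=11=a[slow] dup, fast++
slow=9 fast=13: a[fast]=12≠a[slow]=11 write a[10]=12, slow++,fast++
slow=10 fast=14: a[fast]=13≠a[slow]=12 write a[11]=13, slow++,fast++
slow=11 fast=15: a[fast]=13=a[slow] dup, fast++
slow=11 fast=16: a[fast]=13=a[slow] dup, fast++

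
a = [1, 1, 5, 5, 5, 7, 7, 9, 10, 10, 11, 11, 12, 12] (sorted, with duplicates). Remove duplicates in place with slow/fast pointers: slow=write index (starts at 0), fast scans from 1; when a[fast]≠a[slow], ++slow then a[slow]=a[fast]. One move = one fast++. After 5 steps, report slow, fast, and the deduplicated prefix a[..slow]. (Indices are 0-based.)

slow=2, fast=6, prefix=[1, 5, 7]

slow=0 fast=1: a[fast]=1=a[slow] dup, fast++
slow=0 fast=2: a[fast]=5≠a[slow]=1 write a[1]=5, slow++,fast++
slow=1 fast=3: a[fast]=5=a[slow] dup, fast++
slow=1 fast=4: a[fast]=5=a[slow] dup, fast++
slow=1 fast=5: a[fast]=7≠a[slow]=5 write a[2]=7, slow++,fast++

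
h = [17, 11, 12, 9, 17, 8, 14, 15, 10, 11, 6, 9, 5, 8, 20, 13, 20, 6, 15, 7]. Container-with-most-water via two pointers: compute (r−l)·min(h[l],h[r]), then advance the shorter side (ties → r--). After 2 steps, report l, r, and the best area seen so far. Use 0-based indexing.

l=0, r=17, best area=270

[0,19] min(17,7)*19=133 best=133 * → r--
[0,18] min(17,15)*18=270 best=270 * → r--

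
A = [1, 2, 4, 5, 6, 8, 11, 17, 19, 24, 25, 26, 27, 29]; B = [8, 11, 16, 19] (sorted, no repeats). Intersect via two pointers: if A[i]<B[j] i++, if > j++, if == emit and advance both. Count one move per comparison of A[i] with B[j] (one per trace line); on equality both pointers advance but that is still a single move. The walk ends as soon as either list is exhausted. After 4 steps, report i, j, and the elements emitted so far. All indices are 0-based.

i=4, j=0, emitted=[]

i=0 j=0: 1<8, i++
i=1 j=0: 2<8, i++
i=2 j=0: 4<8, i++
i=3 j=0: 5<8, i++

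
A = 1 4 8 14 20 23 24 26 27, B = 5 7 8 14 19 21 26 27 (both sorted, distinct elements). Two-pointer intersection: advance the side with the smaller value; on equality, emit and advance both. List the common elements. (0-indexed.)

intersection = [8, 14, 26, 27]

i=0 j=0: 1<5, i++
i=1 j=0: 4<5, i++
i=2 j=0: 8>5, j++
i=2 j=1: 8>7, j++
i=2 j=2: 8==8 emit, i++,j++
i=3 j=3: 14==14 emit, i++,j++
i=4 j=4: 20>19, j++
i=4 j=5: 20<21, i++
i=5 j=5: 23>21, j++
i=5 j=6: 23<26, i++
i=6 j=6: 24<26, i++
i=7 j=6: 26==26 emit, i++,j++
i=8 j=7: 27==27 emit, i++,j++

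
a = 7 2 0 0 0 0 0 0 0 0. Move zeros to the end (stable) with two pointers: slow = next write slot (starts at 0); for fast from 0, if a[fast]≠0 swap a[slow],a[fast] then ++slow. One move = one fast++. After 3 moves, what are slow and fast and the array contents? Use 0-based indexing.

slow=2, fast=3, a=[7, 2, 0, 0, 0, 0, 0, 0, 0, 0]

slow=0 fast=0: a[fast]=7≠0 swap→a[0]=7, slow++,fast++
slow=1 fast=1: a[fast]=2≠0 swap→a[1]=2, slow++,fast++
slow=2 fast=2: a[fast]=0, fast++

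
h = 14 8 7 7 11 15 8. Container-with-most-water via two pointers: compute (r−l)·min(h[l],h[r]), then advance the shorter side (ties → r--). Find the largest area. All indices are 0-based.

l=0 r=6: min(14,8)*6=48 best=48 *, r--
l=0 r=5: min(14,15)*5=70 best=70 *, l++
l=1 r=5: min(8,15)*4=32 best=70, l++
l=2 r=5: min(7,15)*3=21 best=70, l++
l=3 r=5: min(7,15)*2=14 best=70, l++
l=4 r=5: min(11,15)*1=11 best=70, l++

max area = 70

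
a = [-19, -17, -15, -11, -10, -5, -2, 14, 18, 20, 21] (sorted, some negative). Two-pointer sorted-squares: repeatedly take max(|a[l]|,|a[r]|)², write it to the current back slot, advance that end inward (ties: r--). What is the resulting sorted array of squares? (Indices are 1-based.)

[4, 25, 100, 121, 196, 225, 289, 324, 361, 400, 441]

l=1 r=11: |-19|<=|21| out[11]=441, r--
l=1 r=10: |-19|<=|20| out[10]=400, r--
l=1 r=9: |-19|>|18| out[9]=361, l++
l=2 r=9: |-17|<=|18| out[8]=324, r--
l=2 r=8: |-17|>|14| out[7]=289, l++
l=3 r=8: |-15|>|14| out[6]=225, l++
l=4 r=8: |-11|<=|14| out[5]=196, r--
l=4 r=7: |-11|>|-2| out[4]=121, l++
l=5 r=7: |-10|>|-2| out[3]=100, l++
l=6 r=7: |-5|>|-2| out[2]=25, l++
l=7 r=7: |-2|<=|-2| out[1]=4, r--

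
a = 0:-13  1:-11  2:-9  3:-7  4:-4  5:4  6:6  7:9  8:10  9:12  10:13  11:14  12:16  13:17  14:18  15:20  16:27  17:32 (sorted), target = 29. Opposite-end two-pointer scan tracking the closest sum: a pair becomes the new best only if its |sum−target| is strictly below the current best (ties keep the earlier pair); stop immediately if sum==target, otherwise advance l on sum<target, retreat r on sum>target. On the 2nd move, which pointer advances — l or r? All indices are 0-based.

[0,17] -13+32=19 d=10 * → l++
[1,17] -11+32=21 d=8 * → l++

l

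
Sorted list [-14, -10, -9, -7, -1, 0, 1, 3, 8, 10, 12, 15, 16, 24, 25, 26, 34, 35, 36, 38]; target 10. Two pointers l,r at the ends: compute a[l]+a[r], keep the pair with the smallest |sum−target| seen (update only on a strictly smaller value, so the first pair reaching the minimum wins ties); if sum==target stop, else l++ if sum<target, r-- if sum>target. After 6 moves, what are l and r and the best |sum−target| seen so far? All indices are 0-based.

l=0, r=13, best |Δ|=1

[0,19] -14+38=24 d=14 * → r--
[0,18] -14+36=22 d=12 * → r--
[0,17] -14+35=21 d=11 * → r--
[0,16] -14+34=20 d=10 * → r--
[0,15] -14+26=12 d=2 * → r--
[0,14] -14+25=11 d=1 * → r--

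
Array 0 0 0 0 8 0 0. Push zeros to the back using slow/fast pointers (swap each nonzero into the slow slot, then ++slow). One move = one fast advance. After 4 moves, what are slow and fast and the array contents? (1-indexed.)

slow=1, fast=5, a=[0, 0, 0, 0, 8, 0, 0]

(s=1,f=1) a[fast]=0 → fast++
(s=1,f=2) a[fast]=0 → fast++
(s=1,f=3) a[fast]=0 → fast++
(s=1,f=4) a[fast]=0 → fast++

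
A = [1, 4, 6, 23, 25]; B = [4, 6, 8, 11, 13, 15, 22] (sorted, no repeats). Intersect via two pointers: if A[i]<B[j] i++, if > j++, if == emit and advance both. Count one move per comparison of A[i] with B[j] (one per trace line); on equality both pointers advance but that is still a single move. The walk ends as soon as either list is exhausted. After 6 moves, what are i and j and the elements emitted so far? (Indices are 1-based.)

i=1 j=1: 1<4, i++
i=2 j=1: 4==4 emit, i++,j++
i=3 j=2: 6==6 emit, i++,j++
i=4 j=3: 23>8, j++
i=4 j=4: 23>11, j++
i=4 j=5: 23>13, j++

i=4, j=6, emitted=[4, 6]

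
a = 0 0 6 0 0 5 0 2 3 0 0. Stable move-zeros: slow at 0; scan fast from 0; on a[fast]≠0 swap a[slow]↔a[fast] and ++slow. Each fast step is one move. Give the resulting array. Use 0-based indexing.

[6, 5, 2, 3, 0, 0, 0, 0, 0, 0, 0]

slow=0 fast=0: a[fast]=0, fast++
slow=0 fast=1: a[fast]=0, fast++
slow=0 fast=2: a[fast]=6≠0 swap→a[0]=6, slow++,fast++
slow=1 fast=3: a[fast]=0, fast++
slow=1 fast=4: a[fast]=0, fast++
slow=1 fast=5: a[fast]=5≠0 swap→a[1]=5, slow++,fast++
slow=2 fast=6: a[fast]=0, fast++
slow=2 fast=7: a[fast]=2≠0 swap→a[2]=2, slow++,fast++
slow=3 fast=8: a[fast]=3≠0 swap→a[3]=3, slow++,fast++
slow=4 fast=9: a[fast]=0, fast++
slow=4 fast=10: a[fast]=0, fast++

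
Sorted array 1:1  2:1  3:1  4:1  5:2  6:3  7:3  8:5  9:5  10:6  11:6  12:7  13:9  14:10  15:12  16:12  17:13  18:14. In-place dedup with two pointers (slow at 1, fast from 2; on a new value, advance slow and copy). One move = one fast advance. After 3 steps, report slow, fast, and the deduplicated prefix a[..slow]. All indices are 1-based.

slow=1, fast=5, prefix=[1]

(s=1,f=2) a[fast]=1=a[slow] dup → fast++
(s=1,f=3) a[fast]=1=a[slow] dup → fast++
(s=1,f=4) a[fast]=1=a[slow] dup → fast++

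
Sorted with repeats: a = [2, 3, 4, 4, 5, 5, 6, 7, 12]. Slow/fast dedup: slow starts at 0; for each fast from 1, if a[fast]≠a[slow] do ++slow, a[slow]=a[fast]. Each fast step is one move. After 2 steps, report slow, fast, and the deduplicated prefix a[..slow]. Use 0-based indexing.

(s=0,f=1) a[fast]=3≠a[slow]=2 write a[1]=3 → slow++,fast++
(s=1,f=2) a[fast]=4≠a[slow]=3 write a[2]=4 → slow++,fast++

slow=2, fast=3, prefix=[2, 3, 4]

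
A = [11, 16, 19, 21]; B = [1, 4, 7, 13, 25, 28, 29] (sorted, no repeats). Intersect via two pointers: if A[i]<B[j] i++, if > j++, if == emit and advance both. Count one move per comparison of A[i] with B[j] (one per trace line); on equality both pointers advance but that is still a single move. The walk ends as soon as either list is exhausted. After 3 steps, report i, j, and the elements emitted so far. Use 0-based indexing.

i=0, j=3, emitted=[]

i=0 j=0: 11>1, j++
i=0 j=1: 11>4, j++
i=0 j=2: 11>7, j++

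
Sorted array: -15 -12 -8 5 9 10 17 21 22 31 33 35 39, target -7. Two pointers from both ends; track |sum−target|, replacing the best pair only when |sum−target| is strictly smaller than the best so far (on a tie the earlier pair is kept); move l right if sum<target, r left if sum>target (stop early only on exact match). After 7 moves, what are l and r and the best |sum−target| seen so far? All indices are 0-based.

l=0 r=12: -15+39=24 d=31 *, r--
l=0 r=11: -15+35=20 d=27 *, r--
l=0 r=10: -15+33=18 d=25 *, r--
l=0 r=9: -15+31=16 d=23 *, r--
l=0 r=8: -15+22=7 d=14 *, r--
l=0 r=7: -15+21=6 d=13 *, r--
l=0 r=6: -15+17=2 d=9 *, r--

l=0, r=5, best |Δ|=9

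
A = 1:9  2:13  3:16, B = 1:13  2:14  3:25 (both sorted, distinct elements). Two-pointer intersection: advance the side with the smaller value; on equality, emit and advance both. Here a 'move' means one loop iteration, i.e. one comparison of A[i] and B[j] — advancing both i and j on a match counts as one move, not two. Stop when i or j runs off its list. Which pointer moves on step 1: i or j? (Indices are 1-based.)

i

[i=1,j=1] 9<13 → i++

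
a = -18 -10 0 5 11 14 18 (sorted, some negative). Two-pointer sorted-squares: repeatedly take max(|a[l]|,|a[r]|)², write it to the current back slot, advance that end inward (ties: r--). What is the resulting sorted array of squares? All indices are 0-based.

[0, 25, 100, 121, 196, 324, 324]

l=0 r=6: |-18|<=|18| out[6]=324, r--
l=0 r=5: |-18|>|14| out[5]=324, l++
l=1 r=5: |-10|<=|14| out[4]=196, r--
l=1 r=4: |-10|<=|11| out[3]=121, r--
l=1 r=3: |-10|>|5| out[2]=100, l++
l=2 r=3: |0|<=|5| out[1]=25, r--
l=2 r=2: |0|<=|0| out[0]=0, r--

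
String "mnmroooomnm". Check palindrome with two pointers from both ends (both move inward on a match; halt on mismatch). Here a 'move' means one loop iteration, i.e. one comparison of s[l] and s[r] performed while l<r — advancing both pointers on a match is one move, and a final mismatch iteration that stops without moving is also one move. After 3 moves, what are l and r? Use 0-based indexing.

l=3, r=7

[0,10] 'm'=='m' → l++,r--
[1,9] 'n'=='n' → l++,r--
[2,8] 'm'=='m' → l++,r--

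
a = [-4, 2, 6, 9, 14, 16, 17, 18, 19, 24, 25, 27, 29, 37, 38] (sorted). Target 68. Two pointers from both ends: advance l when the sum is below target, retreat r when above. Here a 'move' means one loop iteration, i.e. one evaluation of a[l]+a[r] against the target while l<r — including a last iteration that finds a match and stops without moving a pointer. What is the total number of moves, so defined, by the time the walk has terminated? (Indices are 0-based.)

[0,14] -4+38=34 <68 → l++
[1,14] 2+38=40 <68 → l++
[2,14] 6+38=44 <68 → l++
[3,14] 9+38=47 <68 → l++
[4,14] 14+38=52 <68 → l++
[5,14] 16+38=54 <68 → l++
[6,14] 17+38=55 <68 → l++
[7,14] 18+38=56 <68 → l++
[8,14] 19+38=57 <68 → l++
[9,14] 24+38=62 <68 → l++
[10,14] 25+38=63 <68 → l++
[11,14] 27+38=65 <68 → l++
[12,14] 29+38=67 <68 → l++
[13,14] 37+38=75 >68 → r--

14 moves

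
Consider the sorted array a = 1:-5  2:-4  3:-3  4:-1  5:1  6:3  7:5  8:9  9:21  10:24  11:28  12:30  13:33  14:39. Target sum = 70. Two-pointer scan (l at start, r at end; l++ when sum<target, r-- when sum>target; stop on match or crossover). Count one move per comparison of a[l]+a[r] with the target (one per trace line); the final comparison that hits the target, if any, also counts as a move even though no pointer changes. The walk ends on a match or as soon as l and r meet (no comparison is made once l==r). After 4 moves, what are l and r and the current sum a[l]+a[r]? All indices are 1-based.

[1,14] -5+39=34 <70 → l++
[2,14] -4+39=35 <70 → l++
[3,14] -3+39=36 <70 → l++
[4,14] -1+39=38 <70 → l++

l=5, r=14, sum=40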